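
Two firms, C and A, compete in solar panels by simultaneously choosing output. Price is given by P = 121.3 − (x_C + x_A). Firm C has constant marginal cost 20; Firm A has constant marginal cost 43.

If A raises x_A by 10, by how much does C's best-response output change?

-5

Firm C's profit: π = x_C(121.3 − (x_C + x_A)) − 20x_C.
∂π/∂x_C = 101.3 − 2x_C − x_A = 0, so x_C = 50.65 − 0.5x_A.
The reaction-function slope is −0.5, so a 10-unit rise in x_A moves x_C by −0.5 × 10 = −5. C's best response falls — the actions are strategic substitutes.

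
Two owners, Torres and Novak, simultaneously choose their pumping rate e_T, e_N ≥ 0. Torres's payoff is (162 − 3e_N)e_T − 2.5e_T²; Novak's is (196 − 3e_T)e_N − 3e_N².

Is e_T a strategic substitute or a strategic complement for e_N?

strategic substitutes

Expanding Torres's payoff: 162e_T − 3e_Ne_T − 2.5e_T².
∂π/∂e_T = 162 − 3e_N − 5e_T = 0, so e_T = 32.4 − 0.6e_N.
The best-response slope de_T/de_N = −0.6 < 0: the reaction function is downward-sloping, so the choices are strategic substitutes.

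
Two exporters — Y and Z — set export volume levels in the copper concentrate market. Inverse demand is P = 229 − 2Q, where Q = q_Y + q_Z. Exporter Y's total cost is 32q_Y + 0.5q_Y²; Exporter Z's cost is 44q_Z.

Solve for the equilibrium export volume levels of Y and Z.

Exporter Y's profit: π = q_Y(229 − 2(q_Y + q_Z)) − 32q_Y − 0.5q_Y².
∂π/∂q_Y = 197 − 5q_Y − 2q_Z = 0, so q_Y = 39.4 − 0.4q_Z.
For Z: ∂π/∂q_Z = 185 − 4q_Z − 2q_Y = 0 ⇒ q_Z = 46.25 − 0.5q_Y.
Plugging q_Z into Y's best response: q_Y = 39.4 − 0.4(46.25 − 0.5q_Y) ⇒ 0.8q_Y = 20.9, so q_Y = 26.125.
Then q_Z = 46.25 − 0.5·26.125 = 33.1875.

26.125, 33.1875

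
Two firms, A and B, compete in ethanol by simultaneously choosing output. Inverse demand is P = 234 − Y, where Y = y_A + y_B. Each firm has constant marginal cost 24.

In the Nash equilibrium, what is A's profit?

4900

Firm A's profit: π = y_A(234 − (y_A + y_B)) − 24y_A.
∂π/∂y_A = 210 − 2y_A − y_B = 0, so y_A = 105 − 0.5y_B.
Setting y_A = y_B in the reaction function: y_A = 105 − 0.5y_A, so y_A = 105 / 1.5 = 70.
Price P = 234 − 140 = 94.
A's profit: (94 − 24)·70 = 4900.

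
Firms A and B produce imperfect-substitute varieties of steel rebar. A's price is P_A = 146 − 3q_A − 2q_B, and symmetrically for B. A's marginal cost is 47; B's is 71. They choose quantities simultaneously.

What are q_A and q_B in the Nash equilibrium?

Firm A's profit: π = q_A(146 − 3q_A − 2q_B) − 47q_A.
∂π/∂q_A = 99 − 6q_A − 2q_B = 0 ⇒ q_A = 16.5 − (1/3)q_B.
Similarly q_B = 12.5 − (1/3)q_A.
Substituting the second reaction function into the first: q_A = 16.5 − (1/3)(12.5 − (1/3)q_A), which gives (8/9)q_A = 37/3 ⇒ q_A = 13.875.
Then q_B = 12.5 − (1/3)·13.875 = 7.875.

13.875, 7.875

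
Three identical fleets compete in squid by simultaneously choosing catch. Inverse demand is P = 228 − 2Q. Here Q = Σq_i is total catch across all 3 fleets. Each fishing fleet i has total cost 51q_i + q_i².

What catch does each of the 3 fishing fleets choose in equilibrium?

A representative fishing fleet's profit is π_i = q_i(228 − 2Q) − 51q_i − q_i², with Q = q_i + Σ_{j≠i} q_j.
First-order condition: 177 − 6q_i − 2Σ_{j≠i} q_j = 0.
Imposing symmetry (q_j = q for all j) turns Σ_{j≠i} q_j into 2q, so 177 = 10q and q = 17.7.

17.7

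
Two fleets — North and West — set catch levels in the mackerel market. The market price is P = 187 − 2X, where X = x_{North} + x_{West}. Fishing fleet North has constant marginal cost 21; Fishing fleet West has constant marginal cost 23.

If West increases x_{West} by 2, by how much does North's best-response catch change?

Fishing fleet North's profit: π = x_{North}(187 − 2(x_{North} + x_{West})) − 21x_{North}.
∂π/∂x_{North} = 166 − 4x_{North} − 2x_{West} = 0, so x_{North} = 41.5 − 0.5x_{West}.
The reaction-function slope is −0.5, so a 2-unit rise in x_{West} moves x_{North} by −0.5 × 2 = −1. North's best response falls — the actions are strategic substitutes.

-1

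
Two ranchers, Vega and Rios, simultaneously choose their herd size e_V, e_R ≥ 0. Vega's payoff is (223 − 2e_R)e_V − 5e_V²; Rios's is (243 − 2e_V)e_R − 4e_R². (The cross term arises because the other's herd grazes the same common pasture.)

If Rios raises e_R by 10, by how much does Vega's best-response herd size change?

Expanding Vega's payoff: 223e_V − 2e_Re_V − 5e_V².
∂π/∂e_V = 223 − 2e_R − 10e_V = 0, so e_V = 22.3 − 0.2e_R.
The reaction-function slope is −0.2, so a 10-unit rise in e_R moves e_V by −0.2 × 10 = −2. Vega's best response falls — the actions are strategic substitutes.

-2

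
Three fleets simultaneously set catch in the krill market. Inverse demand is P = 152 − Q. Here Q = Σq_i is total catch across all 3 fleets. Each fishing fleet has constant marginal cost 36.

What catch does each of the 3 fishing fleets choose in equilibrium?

A representative fishing fleet's profit is π_i = q_i(152 − Q) − 36q_i, with Q = q_i + Σ_{j≠i} q_j.
First-order condition: 116 − 2q_i − Σ_{j≠i} q_j = 0.
In a symmetric equilibrium every fishing fleet chooses the same q, so Σ_{j≠i} q_j = 2q. The condition becomes 116 − 4q = 0, giving q = 116/4 = 29.

29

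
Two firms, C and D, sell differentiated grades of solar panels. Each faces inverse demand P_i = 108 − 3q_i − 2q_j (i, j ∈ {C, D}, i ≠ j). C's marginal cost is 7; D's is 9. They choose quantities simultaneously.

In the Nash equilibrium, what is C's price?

45.25

Firm C's profit: π = q_C(108 − 3q_C − 2q_D) − 7q_C.
∂π/∂q_C = 101 − 6q_C − 2q_D = 0 ⇒ q_C = 101/6 − (1/3)q_D.
Similarly q_D = 16.5 − (1/3)q_C.
Solving the two reaction functions simultaneously: (1 − (−1/3)(−1/3))q_C = 101/6 − (1/3)·16.5, so (8/9)q_C = 34/3 and q_C = 12.75.
Then q_D = 16.5 − (1/3)·12.75 = 12.25.
P_C = 108 − 3·12.75 − 2·12.25 = 45.25.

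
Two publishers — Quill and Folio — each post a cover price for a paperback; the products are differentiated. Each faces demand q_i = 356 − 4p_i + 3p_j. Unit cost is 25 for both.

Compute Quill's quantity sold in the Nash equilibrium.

Quill's profit: π = (p_{Quill} − 25)(356 − 4p_{Quill} + 3p_{Folio}).
∂π/∂p_{Quill} = 456 − 8p_{Quill} + 3p_{Folio} = 0 ⇒ p_{Quill} = 57 + 0.375p_{Folio}.
Setting p_{Quill} = p_{Folio} in the reaction function: p_{Quill} = 57 + 0.375p_{Quill}, so p_{Quill} = 57 / 0.625 = 91.2.
q_{Quill} = 356 − 4·91.2 + 3·91.2 = 264.8.

264.8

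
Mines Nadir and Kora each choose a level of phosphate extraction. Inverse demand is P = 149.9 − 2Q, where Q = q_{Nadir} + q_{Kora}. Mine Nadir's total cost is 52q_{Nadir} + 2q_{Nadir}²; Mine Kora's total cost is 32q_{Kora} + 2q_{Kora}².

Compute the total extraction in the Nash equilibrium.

21.58

Mine Nadir's profit: π = q_{Nadir}(149.9 − 2(q_{Nadir} + q_{Kora})) − 52q_{Nadir} − 2q_{Nadir}².
∂π/∂q_{Nadir} = 97.9 − 8q_{Nadir} − 2q_{Kora} = 0, so q_{Nadir} = 12.2375 − 0.25q_{Kora}.
By the same steps for Kora: q_{Kora} = 14.7375 − 0.25q_{Nadir}.
Plugging q_{Kora} into Nadir's best response: q_{Nadir} = 12.2375 − 0.25(14.7375 − 0.25q_{Nadir}) ⇒ 0.9375q_{Nadir} = 2737/320, so q_{Nadir} = 2737/300.
Then q_{Kora} = 14.7375 − 0.25·(2737/300) = 3737/300.
Total extraction: 2737/300 + 3737/300 = 21.58.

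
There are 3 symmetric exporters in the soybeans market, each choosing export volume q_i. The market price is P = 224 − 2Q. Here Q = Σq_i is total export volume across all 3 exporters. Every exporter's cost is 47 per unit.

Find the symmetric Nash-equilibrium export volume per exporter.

A representative exporter's profit is π_i = q_i(224 − 2Q) − 47q_i, with Q = q_i + Σ_{j≠i} q_j.
First-order condition: 177 − 4q_i − 2Σ_{j≠i} q_j = 0.
Imposing symmetry (q_j = q for all j) turns Σ_{j≠i} q_j into 2q, so 177 = 8q and q = 22.125.

22.125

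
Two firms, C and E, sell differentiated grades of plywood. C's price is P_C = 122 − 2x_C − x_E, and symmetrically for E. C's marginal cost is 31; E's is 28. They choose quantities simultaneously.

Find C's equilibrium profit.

Firm C's profit: π = x_C(122 − 2x_C − x_E) − 31x_C.
∂π/∂x_C = 91 − 4x_C − x_E = 0 ⇒ x_C = 22.75 − 0.25x_E.
Similarly x_E = 23.5 − 0.25x_C.
Substituting the second reaction function into the first: x_C = 22.75 − 0.25(23.5 − 0.25x_C), which gives 0.9375x_C = 16.875 ⇒ x_C = 18.
Then x_E = 23.5 − 0.25·18 = 19.
P_C = 122 − 2·18 − 19 = 67.
Profit = (67 − 31)·18 = 648.

648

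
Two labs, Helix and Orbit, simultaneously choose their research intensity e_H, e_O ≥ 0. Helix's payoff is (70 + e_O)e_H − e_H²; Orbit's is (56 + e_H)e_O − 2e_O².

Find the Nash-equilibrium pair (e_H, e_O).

Expanding Helix's payoff: 70e_H + e_Oe_H − e_H².
∂π/∂e_H = 70 + e_O − 2e_H = 0, so e_H = 35 + 0.5e_O.
Likewise for Orbit: e_O = 14 + 0.25e_H.
Substituting the second reaction function into the first: e_H = 35 + 0.5(14 + 0.25e_H), which gives 0.875e_H = 42 ⇒ e_H = 48.
Then e_O = 14 + 0.25·48 = 26.

48, 26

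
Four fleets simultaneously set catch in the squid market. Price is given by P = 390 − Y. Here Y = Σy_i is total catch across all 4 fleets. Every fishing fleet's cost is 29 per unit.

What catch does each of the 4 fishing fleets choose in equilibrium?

72.2

A representative fishing fleet's profit is π_i = y_i(390 − Y) − 29y_i, with Y = y_i + Σ_{j≠i} y_j.
First-order condition: 361 − 2y_i − Σ_{j≠i} y_j = 0.
Imposing symmetry (y_j = y for all j) turns Σ_{j≠i} y_j into 3y, so 361 = 5y and y = 72.2.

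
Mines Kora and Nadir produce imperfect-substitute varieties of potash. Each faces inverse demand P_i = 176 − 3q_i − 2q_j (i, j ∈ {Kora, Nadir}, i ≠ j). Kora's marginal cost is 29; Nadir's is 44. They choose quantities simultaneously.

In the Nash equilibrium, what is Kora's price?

86.9375

Mine Kora's profit: π = q_{Kora}(176 − 3q_{Kora} − 2q_{Nadir}) − 29q_{Kora}.
∂π/∂q_{Kora} = 147 − 6q_{Kora} − 2q_{Nadir} = 0 ⇒ q_{Kora} = 24.5 − (1/3)q_{Nadir}.
Similarly q_{Nadir} = 22 − (1/3)q_{Kora}.
Solving the two reaction functions simultaneously: (1 − (−1/3)(−1/3))q_{Kora} = 24.5 − (1/3)·22, so (8/9)q_{Kora} = 103/6 and q_{Kora} = 19.3125.
Then q_{Nadir} = 22 − (1/3)·19.3125 = 15.5625.
P_{Kora} = 176 − 3·19.3125 − 2·15.5625 = 86.9375.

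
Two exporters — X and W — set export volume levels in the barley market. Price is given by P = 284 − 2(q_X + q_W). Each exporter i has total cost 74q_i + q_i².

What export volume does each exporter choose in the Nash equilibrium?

Exporter X's profit: π = q_X(284 − 2(q_X + q_W)) − 74q_X − q_X².
∂π/∂q_X = 210 − 6q_X − 2q_W = 0, so q_X = 35 − (1/3)q_W.
By symmetry q_W = q_X; substituting into the reaction function, (4/3)q_X = 35 and q_X = 26.25.

26.25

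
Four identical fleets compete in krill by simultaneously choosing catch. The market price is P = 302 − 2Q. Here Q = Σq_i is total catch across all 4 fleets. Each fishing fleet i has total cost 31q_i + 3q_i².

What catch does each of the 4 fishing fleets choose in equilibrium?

A representative fishing fleet's profit is π_i = q_i(302 − 2Q) − 31q_i − 3q_i², with Q = q_i + Σ_{j≠i} q_j.
First-order condition: 271 − 10q_i − 2Σ_{j≠i} q_j = 0.
Imposing symmetry (q_j = q for all j) turns Σ_{j≠i} q_j into 3q, so 271 = 16q and q = 16.9375.

16.9375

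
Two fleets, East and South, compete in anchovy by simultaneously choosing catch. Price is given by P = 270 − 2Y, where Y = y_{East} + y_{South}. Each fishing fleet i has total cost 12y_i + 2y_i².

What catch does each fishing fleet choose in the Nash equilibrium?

25.8

Fishing fleet East's profit: π = y_{East}(270 − 2(y_{East} + y_{South})) − 12y_{East} − 2y_{East}².
∂π/∂y_{East} = 258 − 8y_{East} − 2y_{South} = 0, so y_{East} = 32.25 − 0.25y_{South}.
Setting y_{East} = y_{South} in the reaction function: y_{East} = 32.25 − 0.25y_{East}, so y_{East} = 32.25 / 1.25 = 25.8.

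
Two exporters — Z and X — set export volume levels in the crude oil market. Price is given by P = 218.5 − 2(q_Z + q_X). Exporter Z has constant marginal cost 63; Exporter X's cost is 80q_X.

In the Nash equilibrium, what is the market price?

120.5

Exporter Z's profit: π = q_Z(218.5 − 2(q_Z + q_X)) − 63q_Z.
∂π/∂q_Z = 155.5 − 4q_Z − 2q_X = 0, so q_Z = 38.875 − 0.5q_X.
By the same steps for X: q_X = 34.625 − 0.5q_Z.
Solving the two reaction functions simultaneously: (1 − (−0.5)(−0.5))q_Z = 38.875 − 0.5·34.625, so 0.75q_Z = 21.5625 and q_Z = 28.75.
Then q_X = 34.625 − 0.5·28.75 = 20.25.
Equilibrium price: P = 218.5 − 2·49 = 120.5.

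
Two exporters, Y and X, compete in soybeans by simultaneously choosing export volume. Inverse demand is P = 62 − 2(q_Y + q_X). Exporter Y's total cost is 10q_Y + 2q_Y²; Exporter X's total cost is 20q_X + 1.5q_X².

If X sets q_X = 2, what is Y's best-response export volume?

Exporter Y's profit: π = q_Y(62 − 2(q_Y + q_X)) − 10q_Y − 2q_Y².
∂π/∂q_Y = 52 − 8q_Y − 2q_X = 0, so q_Y = 6.5 − 0.25q_X.
At q_X = 2: q_Y = 6.5 − 0.25·2 = 6.

6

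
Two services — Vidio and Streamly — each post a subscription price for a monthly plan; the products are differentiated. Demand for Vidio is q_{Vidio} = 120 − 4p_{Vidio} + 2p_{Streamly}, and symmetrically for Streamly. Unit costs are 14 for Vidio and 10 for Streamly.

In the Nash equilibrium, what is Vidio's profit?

876.16

Vidio's profit: π = (p_{Vidio} − 14)(120 − 4p_{Vidio} + 2p_{Streamly}).
∂π/∂p_{Vidio} = 176 − 8p_{Vidio} + 2p_{Streamly} = 0 ⇒ p_{Vidio} = 22 + 0.25p_{Streamly}.
Similarly p_{Streamly} = 20 + 0.25p_{Vidio}.
Substituting the second reaction function into the first: p_{Vidio} = 22 + 0.25(20 + 0.25p_{Vidio}), which gives 0.9375p_{Vidio} = 27 ⇒ p_{Vidio} = 28.8.
Then p_{Streamly} = 20 + 0.25·28.8 = 27.2.
q_{Vidio} = 120 − 4·28.8 + 2·27.2 = 59.2.
Profit = (28.8 − 14)·59.2 = 876.16.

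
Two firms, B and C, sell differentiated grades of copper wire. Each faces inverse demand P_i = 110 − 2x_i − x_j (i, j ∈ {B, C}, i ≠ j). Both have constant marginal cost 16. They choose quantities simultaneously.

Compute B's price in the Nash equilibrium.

Firm B's profit: π = x_B(110 − 2x_B − x_C) − 16x_B.
∂π/∂x_B = 94 − 4x_B − x_C = 0 ⇒ x_B = 23.5 − 0.25x_C.
By symmetry x_C = x_B; substituting into the reaction function, 1.25x_B = 23.5 and x_B = 18.8.
P_B = 110 − 2·18.8 − 18.8 = 53.6.

53.6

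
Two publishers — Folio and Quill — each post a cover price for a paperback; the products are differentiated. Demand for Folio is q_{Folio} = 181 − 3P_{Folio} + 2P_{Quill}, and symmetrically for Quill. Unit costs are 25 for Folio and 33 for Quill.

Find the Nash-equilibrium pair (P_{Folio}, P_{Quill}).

65.5, 68.5

Folio's profit: π = (P_{Folio} − 25)(181 − 3P_{Folio} + 2P_{Quill}).
∂π/∂P_{Folio} = 256 − 6P_{Folio} + 2P_{Quill} = 0 ⇒ P_{Folio} = 128/3 + (1/3)P_{Quill}.
Similarly P_{Quill} = 140/3 + (1/3)P_{Folio}.
Plugging P_{Quill} into Folio's best response: P_{Folio} = 128/3 + (1/3)(140/3 + (1/3)P_{Folio}) ⇒ (8/9)P_{Folio} = 524/9, so P_{Folio} = 65.5.
Then P_{Quill} = 140/3 + (1/3)·65.5 = 68.5.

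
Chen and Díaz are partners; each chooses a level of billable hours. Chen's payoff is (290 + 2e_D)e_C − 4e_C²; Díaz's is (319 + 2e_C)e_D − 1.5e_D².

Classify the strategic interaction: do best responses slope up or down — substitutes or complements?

strategic complements

Expanding Chen's payoff: 290e_C + 2e_De_C − 4e_C².
∂π/∂e_C = 290 + 2e_D − 8e_C = 0, so e_C = 36.25 + 0.25e_D.
The best-response slope de_C/de_D = 0.25 > 0: the reaction function is upward-sloping, so the choices are strategic complements.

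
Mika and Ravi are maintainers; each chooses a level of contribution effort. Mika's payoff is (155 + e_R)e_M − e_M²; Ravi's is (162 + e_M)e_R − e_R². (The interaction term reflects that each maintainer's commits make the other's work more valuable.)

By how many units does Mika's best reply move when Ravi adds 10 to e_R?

Expanding Mika's payoff: 155e_M + e_Re_M − e_M².
∂π/∂e_M = 155 + e_R − 2e_M = 0, so e_M = 77.5 + 0.5e_R.
The reaction-function slope is 0.5, so a 10-unit rise in e_R moves e_M by 0.5 × 10 = 5. Mika's best response rises — the actions are strategic complements.

5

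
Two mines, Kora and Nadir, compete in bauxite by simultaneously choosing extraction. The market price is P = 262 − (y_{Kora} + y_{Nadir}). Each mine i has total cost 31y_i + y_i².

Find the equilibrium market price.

169.6

Mine Kora's profit: π = y_{Kora}(262 − (y_{Kora} + y_{Nadir})) − 31y_{Kora} − y_{Kora}².
∂π/∂y_{Kora} = 231 − 4y_{Kora} − y_{Nadir} = 0, so y_{Kora} = 57.75 − 0.25y_{Nadir}.
Setting y_{Kora} = y_{Nadir} in the reaction function: y_{Kora} = 57.75 − 0.25y_{Kora}, so y_{Kora} = 57.75 / 1.25 = 46.2.
Equilibrium price: P = 262 − 92.4 = 169.6.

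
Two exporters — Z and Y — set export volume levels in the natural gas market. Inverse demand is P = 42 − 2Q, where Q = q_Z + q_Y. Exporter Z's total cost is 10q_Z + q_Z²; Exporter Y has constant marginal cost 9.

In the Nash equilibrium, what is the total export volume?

Exporter Z's profit: π = q_Z(42 − 2(q_Z + q_Y)) − 10q_Z − q_Z².
∂π/∂q_Z = 32 − 6q_Z − 2q_Y = 0, so q_Z = 16/3 − (1/3)q_Y.
For Y: ∂π/∂q_Y = 33 − 4q_Y − 2q_Z = 0 ⇒ q_Y = 8.25 − 0.5q_Z.
Substituting the second reaction function into the first: q_Z = 16/3 − (1/3)(8.25 − 0.5q_Z), which gives (5/6)q_Z = 31/12 ⇒ q_Z = 3.1.
Then q_Y = 8.25 − 0.5·3.1 = 6.7.
Total export volume: 3.1 + 6.7 = 9.8.

9.8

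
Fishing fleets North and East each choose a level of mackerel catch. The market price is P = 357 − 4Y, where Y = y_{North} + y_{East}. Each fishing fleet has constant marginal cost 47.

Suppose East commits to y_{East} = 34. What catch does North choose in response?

Fishing fleet North's profit: π = y_{North}(357 − 4(y_{North} + y_{East})) − 47y_{North}.
∂π/∂y_{North} = 310 − 8y_{North} − 4y_{East} = 0, so y_{North} = 38.75 − 0.5y_{East}.
At y_{East} = 34: y_{North} = 38.75 − 0.5·34 = 21.75.

21.75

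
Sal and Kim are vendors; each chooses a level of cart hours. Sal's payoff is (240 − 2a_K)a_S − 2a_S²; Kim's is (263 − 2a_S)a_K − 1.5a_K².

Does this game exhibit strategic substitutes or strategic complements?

strategic substitutes

Expanding Sal's payoff: 240a_S − 2a_Ka_S − 2a_S².
∂π/∂a_S = 240 − 2a_K − 4a_S = 0, so a_S = 60 − 0.5a_K.
The best-response slope da_S/da_K = −0.5 < 0: the reaction function is downward-sloping, so the choices are strategic substitutes.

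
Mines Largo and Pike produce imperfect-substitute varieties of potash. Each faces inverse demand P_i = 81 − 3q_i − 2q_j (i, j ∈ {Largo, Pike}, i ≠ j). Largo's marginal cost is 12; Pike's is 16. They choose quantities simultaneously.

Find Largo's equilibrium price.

38.625

Mine Largo's profit: π = q_{Largo}(81 − 3q_{Largo} − 2q_{Pike}) − 12q_{Largo}.
∂π/∂q_{Largo} = 69 − 6q_{Largo} − 2q_{Pike} = 0 ⇒ q_{Largo} = 11.5 − (1/3)q_{Pike}.
Similarly q_{Pike} = 65/6 − (1/3)q_{Largo}.
Substituting the second reaction function into the first: q_{Largo} = 11.5 − (1/3)(65/6 − (1/3)q_{Largo}), which gives (8/9)q_{Largo} = 71/9 ⇒ q_{Largo} = 8.875.
Then q_{Pike} = 65/6 − (1/3)·8.875 = 7.875.
P_{Largo} = 81 − 3·8.875 − 2·7.875 = 38.625.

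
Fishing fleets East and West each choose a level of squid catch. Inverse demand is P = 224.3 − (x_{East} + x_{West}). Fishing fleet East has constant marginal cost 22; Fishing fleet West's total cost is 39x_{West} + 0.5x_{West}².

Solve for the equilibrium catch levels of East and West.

84.32, 33.66

Fishing fleet East's profit: π = x_{East}(224.3 − (x_{East} + x_{West})) − 22x_{East}.
∂π/∂x_{East} = 202.3 − 2x_{East} − x_{West} = 0, so x_{East} = 101.15 − 0.5x_{West}.
For West: ∂π/∂x_{West} = 185.3 − 3x_{West} − x_{East} = 0 ⇒ x_{West} = 1853/30 − (1/3)x_{East}.
Solving the two reaction functions simultaneously: (1 − (−0.5)(−1/3))x_{East} = 101.15 − 0.5·(1853/30), so (5/6)x_{East} = 1054/15 and x_{East} = 84.32.
Then x_{West} = 1853/30 − (1/3)·84.32 = 33.66.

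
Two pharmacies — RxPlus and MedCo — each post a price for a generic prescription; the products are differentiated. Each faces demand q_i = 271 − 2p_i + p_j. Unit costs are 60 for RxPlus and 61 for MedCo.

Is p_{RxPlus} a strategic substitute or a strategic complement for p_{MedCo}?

strategic complements

RxPlus's profit: π = (p_{RxPlus} − 60)(271 − 2p_{RxPlus} + p_{MedCo}).
∂π/∂p_{RxPlus} = 391 − 4p_{RxPlus} + p_{MedCo} = 0 ⇒ p_{RxPlus} = 97.75 + 0.25p_{MedCo}.
The best-response slope dp_{RxPlus}/dp_{MedCo} = 0.25 > 0: the reaction function is upward-sloping, so the choices are strategic complements.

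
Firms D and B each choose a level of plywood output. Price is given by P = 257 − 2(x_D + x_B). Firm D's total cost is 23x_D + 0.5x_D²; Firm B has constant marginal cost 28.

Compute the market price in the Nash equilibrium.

112.625

Firm D's profit: π = x_D(257 − 2(x_D + x_B)) − 23x_D − 0.5x_D².
∂π/∂x_D = 234 − 5x_D − 2x_B = 0, so x_D = 46.8 − 0.4x_B.
For B: ∂π/∂x_B = 229 − 4x_B − 2x_D = 0 ⇒ x_B = 57.25 − 0.5x_D.
Plugging x_B into D's best response: x_D = 46.8 − 0.4(57.25 − 0.5x_D) ⇒ 0.8x_D = 23.9, so x_D = 29.875.
Then x_B = 57.25 − 0.5·29.875 = 42.3125.
Equilibrium price: P = 257 − 2·72.1875 = 112.625.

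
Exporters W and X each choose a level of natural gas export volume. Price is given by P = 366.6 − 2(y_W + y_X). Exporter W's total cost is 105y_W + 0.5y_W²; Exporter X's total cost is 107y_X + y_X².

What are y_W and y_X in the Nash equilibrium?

40.4, 29.8

Exporter W's profit: π = y_W(366.6 − 2(y_W + y_X)) − 105y_W − 0.5y_W².
∂π/∂y_W = 261.6 − 5y_W − 2y_X = 0, so y_W = 52.32 − 0.4y_X.
For X: ∂π/∂y_X = 259.6 − 6y_X − 2y_W = 0 ⇒ y_X = 649/15 − (1/3)y_W.
Solving the two reaction functions simultaneously: (1 − (−0.4)(−1/3))y_W = 52.32 − 0.4·(649/15), so (13/15)y_W = 2626/75 and y_W = 40.4.
Then y_X = 649/15 − (1/3)·40.4 = 29.8.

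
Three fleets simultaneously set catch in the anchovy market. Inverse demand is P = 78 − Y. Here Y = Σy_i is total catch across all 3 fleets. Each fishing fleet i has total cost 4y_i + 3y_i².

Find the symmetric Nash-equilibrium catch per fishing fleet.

7.4

A representative fishing fleet's profit is π_i = y_i(78 − Y) − 4y_i − 3y_i², with Y = y_i + Σ_{j≠i} y_j.
First-order condition: 74 − 8y_i − Σ_{j≠i} y_j = 0.
Imposing symmetry (y_j = y for all j) turns Σ_{j≠i} y_j into 2y, so 74 = 10y and y = 7.4.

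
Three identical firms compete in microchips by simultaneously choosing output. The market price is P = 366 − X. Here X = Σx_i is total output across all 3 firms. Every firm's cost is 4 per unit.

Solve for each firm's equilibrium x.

90.5

A representative firm's profit is π_i = x_i(366 − X) − 4x_i, with X = x_i + Σ_{j≠i} x_j.
First-order condition: 362 − 2x_i − Σ_{j≠i} x_j = 0.
With identical firms, set every x_j = x: then 362 − 2x − 2x = 0, i.e. x = 362/4 = 90.5.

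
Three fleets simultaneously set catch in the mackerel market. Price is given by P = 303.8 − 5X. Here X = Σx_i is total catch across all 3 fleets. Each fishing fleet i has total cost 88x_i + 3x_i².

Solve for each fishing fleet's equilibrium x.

A representative fishing fleet's profit is π_i = x_i(303.8 − 5X) − 88x_i − 3x_i², with X = x_i + Σ_{j≠i} x_j.
First-order condition: 215.8 − 16x_i − 5Σ_{j≠i} x_j = 0.
With identical fishing fleets, set every x_j = x: then 215.8 − 16x − 10x = 0, i.e. x = 215.8/26 = 8.3.

8.3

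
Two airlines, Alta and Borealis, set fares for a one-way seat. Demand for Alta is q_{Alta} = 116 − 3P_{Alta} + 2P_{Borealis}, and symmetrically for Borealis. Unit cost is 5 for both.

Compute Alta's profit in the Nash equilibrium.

2310.1875

Alta's profit: π = (P_{Alta} − 5)(116 − 3P_{Alta} + 2P_{Borealis}).
∂π/∂P_{Alta} = 131 − 6P_{Alta} + 2P_{Borealis} = 0 ⇒ P_{Alta} = 131/6 + (1/3)P_{Borealis}.
The game is symmetric, so in equilibrium P_{Borealis} = P_{Alta}: the reaction function gives (2/3)P_{Alta} = 131/6, hence P_{Alta} = 32.75.
q_{Alta} = 116 − 3·32.75 + 2·32.75 = 83.25.
Profit = (32.75 − 5)·83.25 = 2310.1875.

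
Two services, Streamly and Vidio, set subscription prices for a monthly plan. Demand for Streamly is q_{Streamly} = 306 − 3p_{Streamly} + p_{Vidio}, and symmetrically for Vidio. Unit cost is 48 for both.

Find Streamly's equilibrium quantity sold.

126

Streamly's profit: π = (p_{Streamly} − 48)(306 − 3p_{Streamly} + p_{Vidio}).
∂π/∂p_{Streamly} = 450 − 6p_{Streamly} + p_{Vidio} = 0 ⇒ p_{Streamly} = 75 + (1/6)p_{Vidio}.
The game is symmetric, so in equilibrium p_{Vidio} = p_{Streamly}: the reaction function gives (5/6)p_{Streamly} = 75, hence p_{Streamly} = 90.
q_{Streamly} = 306 − 3·90 + 90 = 126.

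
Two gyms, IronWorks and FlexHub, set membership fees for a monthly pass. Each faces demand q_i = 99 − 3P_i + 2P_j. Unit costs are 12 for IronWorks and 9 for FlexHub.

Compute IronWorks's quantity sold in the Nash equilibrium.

63.5625

IronWorks's profit: π = (P_{IronWorks} − 12)(99 − 3P_{IronWorks} + 2P_{FlexHub}).
∂π/∂P_{IronWorks} = 135 − 6P_{IronWorks} + 2P_{FlexHub} = 0 ⇒ P_{IronWorks} = 22.5 + (1/3)P_{FlexHub}.
Similarly P_{FlexHub} = 21 + (1/3)P_{IronWorks}.
Plugging P_{FlexHub} into IronWorks's best response: P_{IronWorks} = 22.5 + (1/3)(21 + (1/3)P_{IronWorks}) ⇒ (8/9)P_{IronWorks} = 29.5, so P_{IronWorks} = 33.1875.
Then P_{FlexHub} = 21 + (1/3)·33.1875 = 32.0625.
q_{IronWorks} = 99 − 3·33.1875 + 2·32.0625 = 63.5625.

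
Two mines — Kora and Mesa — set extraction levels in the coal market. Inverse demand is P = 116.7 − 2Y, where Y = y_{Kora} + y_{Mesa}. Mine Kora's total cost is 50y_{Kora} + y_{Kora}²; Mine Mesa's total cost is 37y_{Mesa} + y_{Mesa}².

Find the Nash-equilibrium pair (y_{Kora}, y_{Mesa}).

Mine Kora's profit: π = y_{Kora}(116.7 − 2(y_{Kora} + y_{Mesa})) − 50y_{Kora} − y_{Kora}².
∂π/∂y_{Kora} = 66.7 − 6y_{Kora} − 2y_{Mesa} = 0, so y_{Kora} = 667/60 − (1/3)y_{Mesa}.
By the same steps for Mesa: y_{Mesa} = 797/60 − (1/3)y_{Kora}.
Solving the two reaction functions simultaneously: (1 − (−1/3)(−1/3))y_{Kora} = 667/60 − (1/3)·(797/60), so (8/9)y_{Kora} = 301/45 and y_{Kora} = 7.525.
Then y_{Mesa} = 797/60 − (1/3)·7.525 = 10.775.

7.525, 10.775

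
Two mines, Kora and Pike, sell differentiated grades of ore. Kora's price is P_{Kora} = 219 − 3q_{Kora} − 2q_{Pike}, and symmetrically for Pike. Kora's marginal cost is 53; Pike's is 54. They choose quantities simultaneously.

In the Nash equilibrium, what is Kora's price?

Mine Kora's profit: π = q_{Kora}(219 − 3q_{Kora} − 2q_{Pike}) − 53q_{Kora}.
∂π/∂q_{Kora} = 166 − 6q_{Kora} − 2q_{Pike} = 0 ⇒ q_{Kora} = 83/3 − (1/3)q_{Pike}.
Similarly q_{Pike} = 27.5 − (1/3)q_{Kora}.
Plugging q_{Pike} into Kora's best response: q_{Kora} = 83/3 − (1/3)(27.5 − (1/3)q_{Kora}) ⇒ (8/9)q_{Kora} = 18.5, so q_{Kora} = 20.8125.
Then q_{Pike} = 27.5 − (1/3)·20.8125 = 20.5625.
P_{Kora} = 219 − 3·20.8125 − 2·20.5625 = 115.4375.

115.4375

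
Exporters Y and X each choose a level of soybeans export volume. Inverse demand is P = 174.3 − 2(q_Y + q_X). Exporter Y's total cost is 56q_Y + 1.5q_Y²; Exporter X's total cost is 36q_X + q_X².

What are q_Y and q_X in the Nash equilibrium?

Exporter Y's profit: π = q_Y(174.3 − 2(q_Y + q_X)) − 56q_Y − 1.5q_Y².
∂π/∂q_Y = 118.3 − 7q_Y − 2q_X = 0, so q_Y = 16.9 − (2/7)q_X.
For X: ∂π/∂q_X = 138.3 − 6q_X − 2q_Y = 0 ⇒ q_X = 23.05 − (1/3)q_Y.
Substituting the second reaction function into the first: q_Y = 16.9 − (2/7)(23.05 − (1/3)q_Y), which gives (19/21)q_Y = 361/35 ⇒ q_Y = 11.4.
Then q_X = 23.05 − (1/3)·11.4 = 19.25.

11.4, 19.25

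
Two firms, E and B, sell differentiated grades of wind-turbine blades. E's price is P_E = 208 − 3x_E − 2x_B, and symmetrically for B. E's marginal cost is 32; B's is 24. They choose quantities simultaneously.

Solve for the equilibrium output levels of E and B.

Firm E's profit: π = x_E(208 − 3x_E − 2x_B) − 32x_E.
∂π/∂x_E = 176 − 6x_E − 2x_B = 0 ⇒ x_E = 88/3 − (1/3)x_B.
Similarly x_B = 92/3 − (1/3)x_E.
Substituting the second reaction function into the first: x_E = 88/3 − (1/3)(92/3 − (1/3)x_E), which gives (8/9)x_E = 172/9 ⇒ x_E = 21.5.
Then x_B = 92/3 − (1/3)·21.5 = 23.5.

21.5, 23.5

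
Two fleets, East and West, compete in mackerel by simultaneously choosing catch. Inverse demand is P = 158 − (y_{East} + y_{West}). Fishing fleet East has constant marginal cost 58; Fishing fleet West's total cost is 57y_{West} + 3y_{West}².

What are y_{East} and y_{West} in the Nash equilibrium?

Fishing fleet East's profit: π = y_{East}(158 − (y_{East} + y_{West})) − 58y_{East}.
∂π/∂y_{East} = 100 − 2y_{East} − y_{West} = 0, so y_{East} = 50 − 0.5y_{West}.
For West: ∂π/∂y_{West} = 101 − 8y_{West} − y_{East} = 0 ⇒ y_{West} = 12.625 − 0.125y_{East}.
Substituting the second reaction function into the first: y_{East} = 50 − 0.5(12.625 − 0.125y_{East}), which gives 0.9375y_{East} = 43.6875 ⇒ y_{East} = 46.6.
Then y_{West} = 12.625 − 0.125·46.6 = 6.8.

46.6, 6.8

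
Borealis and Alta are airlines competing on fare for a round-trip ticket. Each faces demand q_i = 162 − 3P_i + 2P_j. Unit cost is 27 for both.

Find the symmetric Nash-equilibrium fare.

Borealis's profit: π = (P_{Borealis} − 27)(162 − 3P_{Borealis} + 2P_{Alta}).
∂π/∂P_{Borealis} = 243 − 6P_{Borealis} + 2P_{Alta} = 0 ⇒ P_{Borealis} = 40.5 + (1/3)P_{Alta}.
Setting P_{Borealis} = P_{Alta} in the reaction function: P_{Borealis} = 40.5 + (1/3)P_{Borealis}, so P_{Borealis} = 40.5 / (2/3) = 60.75.

60.75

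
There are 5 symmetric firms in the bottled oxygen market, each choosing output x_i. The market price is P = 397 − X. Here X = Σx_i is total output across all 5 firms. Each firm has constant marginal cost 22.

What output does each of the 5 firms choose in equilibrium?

62.5

A representative firm's profit is π_i = x_i(397 − X) − 22x_i, with X = x_i + Σ_{j≠i} x_j.
First-order condition: 375 − 2x_i − Σ_{j≠i} x_j = 0.
With identical firms, set every x_j = x: then 375 − 2x − 4x = 0, i.e. x = 375/6 = 62.5.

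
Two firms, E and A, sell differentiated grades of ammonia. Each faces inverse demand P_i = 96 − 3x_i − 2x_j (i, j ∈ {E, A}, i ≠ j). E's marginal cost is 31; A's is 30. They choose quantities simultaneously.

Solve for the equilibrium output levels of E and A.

Firm E's profit: π = x_E(96 − 3x_E − 2x_A) − 31x_E.
∂π/∂x_E = 65 − 6x_E − 2x_A = 0 ⇒ x_E = 65/6 − (1/3)x_A.
Similarly x_A = 11 − (1/3)x_E.
Solving the two reaction functions simultaneously: (1 − (−1/3)(−1/3))x_E = 65/6 − (1/3)·11, so (8/9)x_E = 43/6 and x_E = 8.0625.
Then x_A = 11 − (1/3)·8.0625 = 8.3125.

8.0625, 8.3125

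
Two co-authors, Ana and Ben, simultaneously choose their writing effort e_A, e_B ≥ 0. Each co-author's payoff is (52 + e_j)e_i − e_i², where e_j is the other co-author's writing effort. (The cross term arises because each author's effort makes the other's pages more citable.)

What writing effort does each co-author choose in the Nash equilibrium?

Ana's payoff is (52 + e_B)e_A − e_A².
∂π/∂e_A = 52 + e_B − 2e_A = 0, so e_A = 26 + 0.5e_B.
Setting e_A = e_B in the reaction function: e_A = 26 + 0.5e_A, so e_A = 26 / 0.5 = 52.

52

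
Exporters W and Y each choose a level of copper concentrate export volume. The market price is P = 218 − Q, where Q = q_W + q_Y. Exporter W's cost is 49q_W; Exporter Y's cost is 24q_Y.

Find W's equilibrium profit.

2304

Exporter W's profit: π = q_W(218 − (q_W + q_Y)) − 49q_W.
∂π/∂q_W = 169 − 2q_W − q_Y = 0, so q_W = 84.5 − 0.5q_Y.
By the same steps for Y: q_Y = 97 − 0.5q_W.
Substituting the second reaction function into the first: q_W = 84.5 − 0.5(97 − 0.5q_W), which gives 0.75q_W = 36 ⇒ q_W = 48.
Then q_Y = 97 − 0.5·48 = 73.
Price P = 218 − 121 = 97.
W's profit: (97 − 49)·48 = 2304.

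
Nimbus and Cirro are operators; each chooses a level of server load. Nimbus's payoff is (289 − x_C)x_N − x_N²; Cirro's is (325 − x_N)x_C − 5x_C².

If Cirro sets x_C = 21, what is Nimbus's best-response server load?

Expanding Nimbus's payoff: 289x_N − x_Cx_N − x_N².
∂π/∂x_N = 289 − x_C − 2x_N = 0, so x_N = 144.5 − 0.5x_C.
At x_C = 21: x_N = 144.5 − 0.5·21 = 134.

134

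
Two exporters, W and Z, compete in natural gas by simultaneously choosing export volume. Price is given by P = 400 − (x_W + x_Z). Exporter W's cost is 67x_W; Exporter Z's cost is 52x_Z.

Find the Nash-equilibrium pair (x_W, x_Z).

106, 121

Exporter W's profit: π = x_W(400 − (x_W + x_Z)) − 67x_W.
∂π/∂x_W = 333 − 2x_W − x_Z = 0, so x_W = 166.5 − 0.5x_Z.
By the same steps for Z: x_Z = 174 − 0.5x_W.
Solving the two reaction functions simultaneously: (1 − (−0.5)(−0.5))x_W = 166.5 − 0.5·174, so 0.75x_W = 79.5 and x_W = 106.
Then x_Z = 174 − 0.5·106 = 121.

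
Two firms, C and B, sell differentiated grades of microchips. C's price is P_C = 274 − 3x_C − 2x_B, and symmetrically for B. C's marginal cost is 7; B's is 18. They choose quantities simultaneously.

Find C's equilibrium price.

109.1875

Firm C's profit: π = x_C(274 − 3x_C − 2x_B) − 7x_C.
∂π/∂x_C = 267 − 6x_C − 2x_B = 0 ⇒ x_C = 44.5 − (1/3)x_B.
Similarly x_B = 128/3 − (1/3)x_C.
Plugging x_B into C's best response: x_C = 44.5 − (1/3)(128/3 − (1/3)x_C) ⇒ (8/9)x_C = 545/18, so x_C = 34.0625.
Then x_B = 128/3 − (1/3)·34.0625 = 31.3125.
P_C = 274 − 3·34.0625 − 2·31.3125 = 109.1875.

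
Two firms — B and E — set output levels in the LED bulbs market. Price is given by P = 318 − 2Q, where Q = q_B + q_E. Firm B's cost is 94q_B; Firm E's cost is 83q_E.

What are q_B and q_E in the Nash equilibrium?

35.5, 41

Firm B's profit: π = q_B(318 − 2(q_B + q_E)) − 94q_B.
∂π/∂q_B = 224 − 4q_B − 2q_E = 0, so q_B = 56 − 0.5q_E.
By the same steps for E: q_E = 58.75 − 0.5q_B.
Substituting the second reaction function into the first: q_B = 56 − 0.5(58.75 − 0.5q_B), which gives 0.75q_B = 26.625 ⇒ q_B = 35.5.
Then q_E = 58.75 − 0.5·35.5 = 41.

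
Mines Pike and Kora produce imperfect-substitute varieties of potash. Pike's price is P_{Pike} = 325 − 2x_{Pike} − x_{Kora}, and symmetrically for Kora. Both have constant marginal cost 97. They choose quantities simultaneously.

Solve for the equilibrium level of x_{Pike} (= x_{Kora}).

45.6

Mine Pike's profit: π = x_{Pike}(325 − 2x_{Pike} − x_{Kora}) − 97x_{Pike}.
∂π/∂x_{Pike} = 228 − 4x_{Pike} − x_{Kora} = 0 ⇒ x_{Pike} = 57 − 0.25x_{Kora}.
Setting x_{Pike} = x_{Kora} in the reaction function: x_{Pike} = 57 − 0.25x_{Pike}, so x_{Pike} = 57 / 1.25 = 45.6.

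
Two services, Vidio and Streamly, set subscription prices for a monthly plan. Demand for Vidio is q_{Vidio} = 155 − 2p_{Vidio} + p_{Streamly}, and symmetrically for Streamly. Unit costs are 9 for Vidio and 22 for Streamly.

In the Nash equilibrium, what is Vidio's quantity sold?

100.8

Vidio's profit: π = (p_{Vidio} − 9)(155 − 2p_{Vidio} + p_{Streamly}).
∂π/∂p_{Vidio} = 173 − 4p_{Vidio} + p_{Streamly} = 0 ⇒ p_{Vidio} = 43.25 + 0.25p_{Streamly}.
Similarly p_{Streamly} = 49.75 + 0.25p_{Vidio}.
Plugging p_{Streamly} into Vidio's best response: p_{Vidio} = 43.25 + 0.25(49.75 + 0.25p_{Vidio}) ⇒ 0.9375p_{Vidio} = 55.6875, so p_{Vidio} = 59.4.
Then p_{Streamly} = 49.75 + 0.25·59.4 = 64.6.
q_{Vidio} = 155 − 2·59.4 + 64.6 = 100.8.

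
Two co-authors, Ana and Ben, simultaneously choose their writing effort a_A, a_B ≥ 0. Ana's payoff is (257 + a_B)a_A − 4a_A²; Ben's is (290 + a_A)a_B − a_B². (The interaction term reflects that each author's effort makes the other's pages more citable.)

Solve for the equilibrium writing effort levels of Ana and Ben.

Expanding Ana's payoff: 257a_A + a_Ba_A − 4a_A².
∂π/∂a_A = 257 + a_B − 8a_A = 0, so a_A = 32.125 + 0.125a_B.
Likewise for Ben: a_B = 145 + 0.5a_A.
Solving the two reaction functions simultaneously: (1 − (0.125)(0.5))a_A = 32.125 + 0.125·145, so 0.9375a_A = 50.25 and a_A = 53.6.
Then a_B = 145 + 0.5·53.6 = 171.8.

53.6, 171.8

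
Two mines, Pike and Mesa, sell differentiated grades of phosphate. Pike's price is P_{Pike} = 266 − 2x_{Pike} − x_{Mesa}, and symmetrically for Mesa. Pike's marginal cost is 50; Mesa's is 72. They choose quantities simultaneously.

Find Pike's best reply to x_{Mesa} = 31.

46.25

Mine Pike's profit: π = x_{Pike}(266 − 2x_{Pike} − x_{Mesa}) − 50x_{Pike}.
∂π/∂x_{Pike} = 216 − 4x_{Pike} − x_{Mesa} = 0 ⇒ x_{Pike} = 54 − 0.25x_{Mesa}.
At x_{Mesa} = 31: x_{Pike} = 54 − 0.25·31 = 46.25.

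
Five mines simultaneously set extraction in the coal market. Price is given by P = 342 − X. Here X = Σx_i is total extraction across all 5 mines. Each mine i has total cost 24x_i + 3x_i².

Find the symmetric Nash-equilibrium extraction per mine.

A representative mine's profit is π_i = x_i(342 − X) − 24x_i − 3x_i², with X = x_i + Σ_{j≠i} x_j.
First-order condition: 318 − 8x_i − Σ_{j≠i} x_j = 0.
Imposing symmetry (x_j = x for all j) turns Σ_{j≠i} x_j into 4x, so 318 = 12x and x = 26.5.

26.5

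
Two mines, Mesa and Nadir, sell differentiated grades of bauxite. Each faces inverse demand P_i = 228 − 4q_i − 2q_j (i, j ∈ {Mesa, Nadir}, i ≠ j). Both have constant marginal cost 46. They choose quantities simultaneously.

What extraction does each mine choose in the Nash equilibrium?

18.2

Mine Mesa's profit: π = q_{Mesa}(228 − 4q_{Mesa} − 2q_{Nadir}) − 46q_{Mesa}.
∂π/∂q_{Mesa} = 182 − 8q_{Mesa} − 2q_{Nadir} = 0 ⇒ q_{Mesa} = 22.75 − 0.25q_{Nadir}.
By symmetry q_{Nadir} = q_{Mesa}; substituting into the reaction function, 1.25q_{Mesa} = 22.75 and q_{Mesa} = 18.2.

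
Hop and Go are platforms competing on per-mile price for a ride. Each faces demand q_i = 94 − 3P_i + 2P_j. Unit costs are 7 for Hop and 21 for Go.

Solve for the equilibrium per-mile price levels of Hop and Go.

31.375, 36.625

Hop's profit: π = (P_{Hop} − 7)(94 − 3P_{Hop} + 2P_{Go}).
∂π/∂P_{Hop} = 115 − 6P_{Hop} + 2P_{Go} = 0 ⇒ P_{Hop} = 115/6 + (1/3)P_{Go}.
Similarly P_{Go} = 157/6 + (1/3)P_{Hop}.
Plugging P_{Go} into Hop's best response: P_{Hop} = 115/6 + (1/3)(157/6 + (1/3)P_{Hop}) ⇒ (8/9)P_{Hop} = 251/9, so P_{Hop} = 31.375.
Then P_{Go} = 157/6 + (1/3)·31.375 = 36.625.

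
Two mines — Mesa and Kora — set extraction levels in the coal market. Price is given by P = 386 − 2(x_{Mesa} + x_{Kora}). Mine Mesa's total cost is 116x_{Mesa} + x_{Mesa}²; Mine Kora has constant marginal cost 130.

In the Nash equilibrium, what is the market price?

Mine Mesa's profit: π = x_{Mesa}(386 − 2(x_{Mesa} + x_{Kora})) − 116x_{Mesa} − x_{Mesa}².
∂π/∂x_{Mesa} = 270 − 6x_{Mesa} − 2x_{Kora} = 0, so x_{Mesa} = 45 − (1/3)x_{Kora}.
For Kora: ∂π/∂x_{Kora} = 256 − 4x_{Kora} − 2x_{Mesa} = 0 ⇒ x_{Kora} = 64 − 0.5x_{Mesa}.
Substituting the second reaction function into the first: x_{Mesa} = 45 − (1/3)(64 − 0.5x_{Mesa}), which gives (5/6)x_{Mesa} = 71/3 ⇒ x_{Mesa} = 28.4.
Then x_{Kora} = 64 − 0.5·28.4 = 49.8.
Equilibrium price: P = 386 − 2·78.2 = 229.6.

229.6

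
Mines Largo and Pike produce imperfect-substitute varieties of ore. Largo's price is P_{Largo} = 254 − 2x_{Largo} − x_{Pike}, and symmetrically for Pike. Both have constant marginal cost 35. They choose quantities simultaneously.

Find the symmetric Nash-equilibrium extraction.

Mine Largo's profit: π = x_{Largo}(254 − 2x_{Largo} − x_{Pike}) − 35x_{Largo}.
∂π/∂x_{Largo} = 219 − 4x_{Largo} − x_{Pike} = 0 ⇒ x_{Largo} = 54.75 − 0.25x_{Pike}.
The game is symmetric, so in equilibrium x_{Pike} = x_{Largo}: the reaction function gives 1.25x_{Largo} = 54.75, hence x_{Largo} = 43.8.

43.8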